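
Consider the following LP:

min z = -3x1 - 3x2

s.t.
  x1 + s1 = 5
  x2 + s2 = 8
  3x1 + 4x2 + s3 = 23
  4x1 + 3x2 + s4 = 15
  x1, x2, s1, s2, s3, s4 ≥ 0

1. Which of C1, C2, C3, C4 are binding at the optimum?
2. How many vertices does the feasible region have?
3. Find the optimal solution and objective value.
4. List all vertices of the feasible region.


1. C4
2. 3
3. x1 = 0, x2 = 5, z = -15
4. (0, 0), (3.75, 0), (0, 5)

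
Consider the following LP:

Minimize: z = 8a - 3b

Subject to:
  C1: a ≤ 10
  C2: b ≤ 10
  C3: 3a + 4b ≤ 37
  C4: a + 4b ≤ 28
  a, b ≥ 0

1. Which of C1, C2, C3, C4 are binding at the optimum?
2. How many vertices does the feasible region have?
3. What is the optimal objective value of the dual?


1. C4
2. 5
3. -21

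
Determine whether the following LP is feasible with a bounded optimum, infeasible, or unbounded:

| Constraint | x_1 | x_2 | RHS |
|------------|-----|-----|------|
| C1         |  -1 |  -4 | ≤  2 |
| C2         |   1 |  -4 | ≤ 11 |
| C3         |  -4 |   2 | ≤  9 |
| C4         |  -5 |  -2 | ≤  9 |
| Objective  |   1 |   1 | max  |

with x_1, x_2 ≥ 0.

Unbounded (objective can increase without bound)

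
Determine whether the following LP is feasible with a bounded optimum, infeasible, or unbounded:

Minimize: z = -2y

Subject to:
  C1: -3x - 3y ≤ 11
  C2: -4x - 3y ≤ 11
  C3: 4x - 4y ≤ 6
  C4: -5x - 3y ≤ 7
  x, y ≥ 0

Unbounded (objective can decrease without bound)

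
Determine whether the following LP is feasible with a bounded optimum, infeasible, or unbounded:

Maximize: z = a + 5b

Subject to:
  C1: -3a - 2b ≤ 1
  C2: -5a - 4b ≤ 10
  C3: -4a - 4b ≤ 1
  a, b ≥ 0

Unbounded (objective can increase without bound)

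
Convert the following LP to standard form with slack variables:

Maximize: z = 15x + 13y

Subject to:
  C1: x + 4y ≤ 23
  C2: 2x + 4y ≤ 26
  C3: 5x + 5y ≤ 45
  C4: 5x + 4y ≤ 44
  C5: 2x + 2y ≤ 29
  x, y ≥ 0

max z = 15x + 13y

s.t.
  x + 4y + s1 = 23
  2x + 4y + s2 = 26
  5x + 5y + s3 = 45
  5x + 4y + s4 = 44
  2x + 2y + s5 = 29
  x, y, s1, s2, s3, s4, s5 ≥ 0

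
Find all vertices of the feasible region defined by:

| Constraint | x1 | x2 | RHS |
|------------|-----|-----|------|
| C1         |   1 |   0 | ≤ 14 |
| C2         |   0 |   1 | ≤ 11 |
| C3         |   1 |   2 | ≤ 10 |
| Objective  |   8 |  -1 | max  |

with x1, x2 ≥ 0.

(0, 0), (10, 0), (0, 5)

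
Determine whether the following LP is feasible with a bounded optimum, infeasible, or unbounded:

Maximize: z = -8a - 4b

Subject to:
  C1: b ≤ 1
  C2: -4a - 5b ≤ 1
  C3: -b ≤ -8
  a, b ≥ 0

Infeasible (no feasible solution exists)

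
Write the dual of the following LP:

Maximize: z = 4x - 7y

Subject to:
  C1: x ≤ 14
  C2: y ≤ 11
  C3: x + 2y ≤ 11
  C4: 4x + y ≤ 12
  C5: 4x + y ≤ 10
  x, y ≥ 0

Primal max cᵀx s.t. Ax ≤ b, x ≥ 0  →  Dual min bᵀy s.t. Aᵀy ≥ c, y ≥ 0.

Minimize: z = 14y1 + 11y2 + 11y3 + 12y4 + 10y5

Subject to:
  y1 + y3 + 4y4 + 4y5 ≥ 4
  y2 + 2y3 + y4 + y5 ≥ -7
  y1, y2, y3, y4, y5 ≥ 0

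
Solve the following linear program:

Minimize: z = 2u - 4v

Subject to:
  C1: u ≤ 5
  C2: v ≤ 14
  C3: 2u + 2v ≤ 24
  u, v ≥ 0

Evaluate the objective at each vertex of the feasible region:
  z(0, 0) = 0
  z(5, 0) = 10
  z(5, 7) = -18
  z(0, 12) = -48  ←
The minimum is at u = 0, v = 12.

u = 0, v = 12, z = -48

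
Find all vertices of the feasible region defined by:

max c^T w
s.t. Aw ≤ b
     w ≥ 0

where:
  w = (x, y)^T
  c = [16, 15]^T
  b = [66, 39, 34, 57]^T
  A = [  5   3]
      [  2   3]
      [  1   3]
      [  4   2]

(0, 0), (13.2, 0), (9, 7), (5, 9.667), (0, 11.33)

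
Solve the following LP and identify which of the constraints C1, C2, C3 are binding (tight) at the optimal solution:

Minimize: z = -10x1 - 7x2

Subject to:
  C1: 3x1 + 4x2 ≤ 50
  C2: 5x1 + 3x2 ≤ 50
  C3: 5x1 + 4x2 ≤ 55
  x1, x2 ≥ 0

At x1 = 7, x2 = 5, compute slack b - a·x for each constraint:
  C1: 50 − 41 = 9  (slack)
  C2: 50 − 50 = 0  (binding)
  C3: 55 − 55 = 0  (binding)

Optimal: x1 = 7, x2 = 5
Binding: C2, C3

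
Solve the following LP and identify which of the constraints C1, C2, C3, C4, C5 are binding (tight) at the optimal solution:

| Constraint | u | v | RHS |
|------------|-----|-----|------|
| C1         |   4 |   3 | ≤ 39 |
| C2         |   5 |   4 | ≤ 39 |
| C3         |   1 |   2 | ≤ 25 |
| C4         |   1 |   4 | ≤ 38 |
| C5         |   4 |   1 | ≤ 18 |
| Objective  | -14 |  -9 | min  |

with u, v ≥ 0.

At u = 3, v = 6, compute slack b - a·x for each constraint:
  C1: 39 − 30 = 9  (slack)
  C2: 39 − 39 = 0  (binding)
  C3: 25 − 15 = 10  (slack)
  C4: 38 − 27 = 11  (slack)
  C5: 18 − 18 = 0  (binding)

Optimal: u = 3, v = 6
Binding: C2, C5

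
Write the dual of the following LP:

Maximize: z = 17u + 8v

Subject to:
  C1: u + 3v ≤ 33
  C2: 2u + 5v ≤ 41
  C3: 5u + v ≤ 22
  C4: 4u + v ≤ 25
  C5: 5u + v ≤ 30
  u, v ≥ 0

Primal max cᵀx s.t. Ax ≤ b, x ≥ 0  →  Dual min bᵀy s.t. Aᵀy ≥ c, y ≥ 0.

Minimize: z = 33y1 + 41y2 + 22y3 + 25y4 + 30y5

Subject to:
  y1 + 2y2 + 5y3 + 4y4 + 5y5 ≥ 17
  3y1 + 5y2 + y3 + y4 + y5 ≥ 8
  y1, y2, y3, y4, y5 ≥ 0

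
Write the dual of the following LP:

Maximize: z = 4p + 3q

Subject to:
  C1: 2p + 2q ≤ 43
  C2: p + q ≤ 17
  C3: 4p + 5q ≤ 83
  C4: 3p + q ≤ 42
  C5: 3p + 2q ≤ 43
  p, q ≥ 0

Primal max cᵀx s.t. Ax ≤ b, x ≥ 0  →  Dual min bᵀy s.t. Aᵀy ≥ c, y ≥ 0.

Minimize: z = 43y1 + 17y2 + 83y3 + 42y4 + 43y5

Subject to:
  2y1 + y2 + 4y3 + 3y4 + 3y5 ≥ 4
  2y1 + y2 + 5y3 + y4 + 2y5 ≥ 3
  y1, y2, y3, y4, y5 ≥ 0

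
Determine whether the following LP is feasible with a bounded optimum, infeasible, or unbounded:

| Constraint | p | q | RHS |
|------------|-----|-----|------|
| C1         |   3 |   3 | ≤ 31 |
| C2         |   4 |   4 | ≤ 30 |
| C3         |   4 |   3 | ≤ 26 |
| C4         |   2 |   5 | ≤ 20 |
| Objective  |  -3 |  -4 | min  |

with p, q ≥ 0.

Feasible with a bounded optimal solution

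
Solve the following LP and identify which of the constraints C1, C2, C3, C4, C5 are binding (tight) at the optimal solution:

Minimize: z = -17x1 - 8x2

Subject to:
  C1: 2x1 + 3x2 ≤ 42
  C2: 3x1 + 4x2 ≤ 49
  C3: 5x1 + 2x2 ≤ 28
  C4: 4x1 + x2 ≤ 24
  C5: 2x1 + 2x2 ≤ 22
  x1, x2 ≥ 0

At x1 = 2, x2 = 9, compute slack b - a·x for each constraint:
  C1: 42 − 31 = 11  (slack)
  C2: 49 − 42 = 7  (slack)
  C3: 28 − 28 = 0  (binding)
  C4: 24 − 17 = 7  (slack)
  C5: 22 − 22 = 0  (binding)

Optimal: x1 = 2, x2 = 9
Binding: C3, C5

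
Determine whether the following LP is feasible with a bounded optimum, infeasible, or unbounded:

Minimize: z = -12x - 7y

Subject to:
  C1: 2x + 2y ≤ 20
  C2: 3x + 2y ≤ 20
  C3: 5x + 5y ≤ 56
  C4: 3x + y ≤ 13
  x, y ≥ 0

Feasible with a bounded optimal solution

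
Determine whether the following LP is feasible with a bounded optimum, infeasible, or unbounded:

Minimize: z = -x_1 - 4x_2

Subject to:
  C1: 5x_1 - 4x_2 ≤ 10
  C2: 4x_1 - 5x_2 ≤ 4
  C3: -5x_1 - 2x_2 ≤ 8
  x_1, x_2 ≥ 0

Unbounded (objective can decrease without bound)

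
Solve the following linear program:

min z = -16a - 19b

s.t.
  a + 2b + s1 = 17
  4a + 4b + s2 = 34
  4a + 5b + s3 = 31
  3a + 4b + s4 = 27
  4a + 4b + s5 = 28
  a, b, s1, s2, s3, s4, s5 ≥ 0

Evaluate the objective at each vertex of the feasible region:
  z(0, 0) = 0
  z(7, 0) = -112
  z(4, 3) = -121  ←
  z(0, 6.2) = -117.8
The minimum is at a = 4, b = 3.

a = 4, b = 3, z = -121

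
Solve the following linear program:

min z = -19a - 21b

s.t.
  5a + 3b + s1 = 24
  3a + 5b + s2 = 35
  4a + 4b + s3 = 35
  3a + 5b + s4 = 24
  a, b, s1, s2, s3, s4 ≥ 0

Evaluate the objective at each vertex of the feasible region:
  z(0, 0) = 0
  z(4.8, 0) = -91.2
  z(3, 3) = -120  ←
  z(0, 4.8) = -100.8
The minimum is at a = 3, b = 3.

a = 3, b = 3, z = -120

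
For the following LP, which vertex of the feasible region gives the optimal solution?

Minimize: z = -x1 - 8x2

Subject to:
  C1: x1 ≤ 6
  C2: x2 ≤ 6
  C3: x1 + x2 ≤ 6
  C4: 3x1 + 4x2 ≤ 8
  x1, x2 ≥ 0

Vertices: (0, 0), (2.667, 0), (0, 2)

Evaluate the objective at each vertex of the feasible region:
  z(0, 0) = 0
  z(2.667, 0) = -2.667
  z(0, 2) = -16  ←
The minimum is at x1 = 0, x2 = 2.

(0, 2)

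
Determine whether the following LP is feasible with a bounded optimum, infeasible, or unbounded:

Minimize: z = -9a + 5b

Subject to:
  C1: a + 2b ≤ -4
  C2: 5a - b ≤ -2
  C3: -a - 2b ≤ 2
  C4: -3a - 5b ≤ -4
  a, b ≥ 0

Infeasible (no feasible solution exists)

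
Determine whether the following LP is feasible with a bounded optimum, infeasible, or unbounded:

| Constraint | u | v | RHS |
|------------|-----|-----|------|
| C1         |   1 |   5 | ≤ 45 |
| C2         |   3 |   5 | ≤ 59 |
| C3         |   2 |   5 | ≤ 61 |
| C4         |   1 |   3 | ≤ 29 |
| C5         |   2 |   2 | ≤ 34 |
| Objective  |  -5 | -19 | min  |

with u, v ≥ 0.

Feasible with a bounded optimal solution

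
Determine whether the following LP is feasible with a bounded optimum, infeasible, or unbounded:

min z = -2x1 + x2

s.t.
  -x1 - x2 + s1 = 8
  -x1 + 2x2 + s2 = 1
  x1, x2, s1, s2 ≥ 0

Unbounded (objective can decrease without bound)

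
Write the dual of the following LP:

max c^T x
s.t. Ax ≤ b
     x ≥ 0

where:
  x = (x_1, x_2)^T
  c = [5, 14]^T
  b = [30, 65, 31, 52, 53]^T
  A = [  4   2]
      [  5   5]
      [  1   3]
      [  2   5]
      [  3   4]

Primal max cᵀx s.t. Ax ≤ b, x ≥ 0  →  Dual min bᵀy s.t. Aᵀy ≥ c, y ≥ 0.

Minimize: z = 30y1 + 65y2 + 31y3 + 52y4 + 53y5

Subject to:
  4y1 + 5y2 + y3 + 2y4 + 3y5 ≥ 5
  2y1 + 5y2 + 3y3 + 5y4 + 4y5 ≥ 14
  y1, y2, y3, y4, y5 ≥ 0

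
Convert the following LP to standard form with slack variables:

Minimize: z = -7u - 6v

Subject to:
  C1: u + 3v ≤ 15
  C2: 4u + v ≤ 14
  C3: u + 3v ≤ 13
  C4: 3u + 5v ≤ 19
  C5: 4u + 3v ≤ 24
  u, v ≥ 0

min z = -7u - 6v

s.t.
  u + 3v + s1 = 15
  4u + v + s2 = 14
  u + 3v + s3 = 13
  3u + 5v + s4 = 19
  4u + 3v + s5 = 24
  u, v, s1, s2, s3, s4, s5 ≥ 0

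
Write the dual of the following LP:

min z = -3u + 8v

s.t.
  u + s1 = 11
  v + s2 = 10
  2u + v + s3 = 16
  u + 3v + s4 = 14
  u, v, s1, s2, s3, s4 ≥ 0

Primal min cᵀx s.t. Ax ≤ b, x ≥ 0  →  Dual max −bᵀy s.t. Aᵀy ≥ −c, y ≥ 0.

Maximize: z = -11y1 - 10y2 - 16y3 - 14y4

Subject to:
  y1 + 2y3 + y4 ≥ 3
  y2 + y3 + 3y4 ≥ -8
  y1, y2, y3, y4 ≥ 0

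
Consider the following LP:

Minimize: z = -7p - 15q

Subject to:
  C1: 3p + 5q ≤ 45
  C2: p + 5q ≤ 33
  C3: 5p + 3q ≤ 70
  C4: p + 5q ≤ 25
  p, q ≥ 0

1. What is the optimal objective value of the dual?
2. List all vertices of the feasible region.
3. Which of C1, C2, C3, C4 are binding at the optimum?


1. -115
2. (0, 0), (14, 0), (13.44, 0.9375), (10, 3), (0, 5)
3. C1, C4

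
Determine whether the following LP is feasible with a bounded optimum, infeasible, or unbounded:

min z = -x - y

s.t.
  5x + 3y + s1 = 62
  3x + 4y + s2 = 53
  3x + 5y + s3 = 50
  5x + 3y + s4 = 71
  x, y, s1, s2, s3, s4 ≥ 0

Feasible with a bounded optimal solution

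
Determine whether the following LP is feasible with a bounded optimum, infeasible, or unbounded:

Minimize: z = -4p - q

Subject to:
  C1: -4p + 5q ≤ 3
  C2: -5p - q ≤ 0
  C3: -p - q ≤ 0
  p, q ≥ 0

Unbounded (objective can decrease without bound)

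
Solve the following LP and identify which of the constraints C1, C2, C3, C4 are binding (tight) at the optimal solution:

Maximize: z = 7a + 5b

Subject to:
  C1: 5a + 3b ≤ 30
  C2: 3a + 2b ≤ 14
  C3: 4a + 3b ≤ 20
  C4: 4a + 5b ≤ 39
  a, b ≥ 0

At a = 2, b = 4, compute slack b - a·x for each constraint:
  C1: 30 − 22 = 8  (slack)
  C2: 14 − 14 = 0  (binding)
  C3: 20 − 20 = 0  (binding)
  C4: 39 − 28 = 11  (slack)

Optimal: a = 2, b = 4
Binding: C2, C3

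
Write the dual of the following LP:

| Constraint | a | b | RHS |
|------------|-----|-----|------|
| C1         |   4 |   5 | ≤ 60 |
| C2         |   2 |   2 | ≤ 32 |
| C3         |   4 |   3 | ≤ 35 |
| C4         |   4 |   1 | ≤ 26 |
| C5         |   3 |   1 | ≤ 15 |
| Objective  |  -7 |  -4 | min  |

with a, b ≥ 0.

Primal min cᵀx s.t. Ax ≤ b, x ≥ 0  →  Dual max −bᵀy s.t. Aᵀy ≥ −c, y ≥ 0.

Maximize: z = -60y1 - 32y2 - 35y3 - 26y4 - 15y5

Subject to:
  4y1 + 2y2 + 4y3 + 4y4 + 3y5 ≥ 7
  5y1 + 2y2 + 3y3 + y4 + y5 ≥ 4
  y1, y2, y3, y4, y5 ≥ 0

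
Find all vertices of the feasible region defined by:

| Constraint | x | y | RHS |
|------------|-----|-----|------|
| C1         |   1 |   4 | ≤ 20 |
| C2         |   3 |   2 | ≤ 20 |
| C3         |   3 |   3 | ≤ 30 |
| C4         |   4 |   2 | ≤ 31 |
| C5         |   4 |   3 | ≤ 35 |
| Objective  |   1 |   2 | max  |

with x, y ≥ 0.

(0, 0), (6.667, 0), (4, 4), (0, 5)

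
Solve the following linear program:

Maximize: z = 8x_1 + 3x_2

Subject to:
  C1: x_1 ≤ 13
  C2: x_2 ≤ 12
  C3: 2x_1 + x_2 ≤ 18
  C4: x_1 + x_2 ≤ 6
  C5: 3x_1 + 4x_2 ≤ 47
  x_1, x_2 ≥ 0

Evaluate the objective at each vertex of the feasible region:
  z(0, 0) = 0
  z(6, 0) = 48  ←
  z(0, 6) = 18
The maximum is at x_1 = 6, x_2 = 0.

x_1 = 6, x_2 = 0, z = 48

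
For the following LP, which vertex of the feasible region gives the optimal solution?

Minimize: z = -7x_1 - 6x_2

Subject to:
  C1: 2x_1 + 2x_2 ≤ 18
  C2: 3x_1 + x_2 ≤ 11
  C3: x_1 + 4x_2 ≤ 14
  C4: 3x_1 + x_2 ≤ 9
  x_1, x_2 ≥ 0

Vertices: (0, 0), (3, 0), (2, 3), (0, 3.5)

Evaluate the objective at each vertex of the feasible region:
  z(0, 0) = 0
  z(3, 0) = -21
  z(2, 3) = -32  ←
  z(0, 3.5) = -21
The minimum is at x_1 = 2, x_2 = 3.

(2, 3)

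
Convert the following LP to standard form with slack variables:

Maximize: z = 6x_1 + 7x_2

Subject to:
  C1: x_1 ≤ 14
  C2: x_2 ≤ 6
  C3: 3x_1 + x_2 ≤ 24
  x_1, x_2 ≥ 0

max z = 6x_1 + 7x_2

s.t.
  x_1 + s1 = 14
  x_2 + s2 = 6
  3x_1 + x_2 + s3 = 24
  x_1, x_2, s1, s2, s3 ≥ 0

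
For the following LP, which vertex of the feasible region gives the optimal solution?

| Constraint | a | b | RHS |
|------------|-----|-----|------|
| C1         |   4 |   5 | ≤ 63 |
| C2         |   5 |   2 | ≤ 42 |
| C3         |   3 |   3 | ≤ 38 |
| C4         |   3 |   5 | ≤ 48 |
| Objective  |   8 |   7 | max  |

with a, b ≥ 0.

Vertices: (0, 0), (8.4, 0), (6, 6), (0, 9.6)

Evaluate the objective at each vertex of the feasible region:
  z(0, 0) = 0
  z(8.4, 0) = 67.2
  z(6, 6) = 90  ←
  z(0, 9.6) = 67.2
The maximum is at a = 6, b = 6.

(6, 6)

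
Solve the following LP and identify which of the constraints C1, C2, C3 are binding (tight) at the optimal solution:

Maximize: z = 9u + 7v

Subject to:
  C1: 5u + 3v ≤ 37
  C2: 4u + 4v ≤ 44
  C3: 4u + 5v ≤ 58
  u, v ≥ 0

At u = 2, v = 9, compute slack b - a·x for each constraint:
  C1: 37 − 37 = 0  (binding)
  C2: 44 − 44 = 0  (binding)
  C3: 58 − 53 = 5  (slack)

Optimal: u = 2, v = 9
Binding: C1, C2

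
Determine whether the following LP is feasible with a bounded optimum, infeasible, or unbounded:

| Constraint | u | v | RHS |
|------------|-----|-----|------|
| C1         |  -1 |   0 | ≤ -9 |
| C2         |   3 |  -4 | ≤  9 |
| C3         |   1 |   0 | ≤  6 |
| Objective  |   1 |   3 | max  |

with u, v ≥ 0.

Infeasible (no feasible solution exists)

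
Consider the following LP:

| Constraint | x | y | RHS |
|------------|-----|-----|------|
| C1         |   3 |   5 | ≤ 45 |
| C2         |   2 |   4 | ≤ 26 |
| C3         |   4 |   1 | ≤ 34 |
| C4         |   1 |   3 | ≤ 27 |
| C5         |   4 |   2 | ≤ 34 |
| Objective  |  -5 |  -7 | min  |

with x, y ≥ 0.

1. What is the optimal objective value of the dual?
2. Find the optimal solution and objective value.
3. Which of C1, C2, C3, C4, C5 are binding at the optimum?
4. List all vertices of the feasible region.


1. -56
2. x = 7, y = 3, z = -56
3. C2, C5
4. (0, 0), (8.5, 0), (7, 3), (0, 6.5)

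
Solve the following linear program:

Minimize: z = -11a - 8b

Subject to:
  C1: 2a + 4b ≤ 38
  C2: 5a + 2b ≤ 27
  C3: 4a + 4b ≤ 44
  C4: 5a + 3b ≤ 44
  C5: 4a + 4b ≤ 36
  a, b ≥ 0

Evaluate the objective at each vertex of the feasible region:
  z(0, 0) = 0
  z(5.4, 0) = -59.4
  z(3, 6) = -81  ←
  z(0, 9) = -72
The minimum is at a = 3, b = 6.

a = 3, b = 6, z = -81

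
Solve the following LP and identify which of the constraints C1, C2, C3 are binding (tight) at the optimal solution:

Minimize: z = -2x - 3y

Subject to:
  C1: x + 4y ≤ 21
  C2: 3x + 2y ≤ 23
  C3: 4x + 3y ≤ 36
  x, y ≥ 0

At x = 5, y = 4, compute slack b - a·x for each constraint:
  C1: 21 − 21 = 0  (binding)
  C2: 23 − 23 = 0  (binding)
  C3: 36 − 32 = 4  (slack)

Optimal: x = 5, y = 4
Binding: C1, C2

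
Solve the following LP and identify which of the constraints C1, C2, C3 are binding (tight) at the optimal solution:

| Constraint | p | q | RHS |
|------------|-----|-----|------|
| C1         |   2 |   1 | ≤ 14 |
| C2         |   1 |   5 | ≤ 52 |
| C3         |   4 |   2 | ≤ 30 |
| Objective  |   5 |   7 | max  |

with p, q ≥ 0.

At p = 2, q = 10, compute slack b - a·x for each constraint:
  C1: 14 − 14 = 0  (binding)
  C2: 52 − 52 = 0  (binding)
  C3: 30 − 28 = 2  (slack)

Optimal: p = 2, q = 10
Binding: C1, C2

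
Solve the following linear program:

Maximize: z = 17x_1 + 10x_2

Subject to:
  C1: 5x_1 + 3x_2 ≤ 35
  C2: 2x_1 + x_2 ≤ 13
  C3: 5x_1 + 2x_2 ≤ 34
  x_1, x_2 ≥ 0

Evaluate the objective at each vertex of the feasible region:
  z(0, 0) = 0
  z(6.5, 0) = 110.5
  z(4, 5) = 118  ←
  z(0, 11.67) = 116.7
The maximum is at x_1 = 4, x_2 = 5.

x_1 = 4, x_2 = 5, z = 118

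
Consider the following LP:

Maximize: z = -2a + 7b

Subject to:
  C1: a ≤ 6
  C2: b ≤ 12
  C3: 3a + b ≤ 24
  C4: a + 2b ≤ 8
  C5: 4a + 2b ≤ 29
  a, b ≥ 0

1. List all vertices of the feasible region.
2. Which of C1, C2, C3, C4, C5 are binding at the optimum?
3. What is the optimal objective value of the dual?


1. (0, 0), (6, 0), (6, 1), (0, 4)
2. C4
3. 28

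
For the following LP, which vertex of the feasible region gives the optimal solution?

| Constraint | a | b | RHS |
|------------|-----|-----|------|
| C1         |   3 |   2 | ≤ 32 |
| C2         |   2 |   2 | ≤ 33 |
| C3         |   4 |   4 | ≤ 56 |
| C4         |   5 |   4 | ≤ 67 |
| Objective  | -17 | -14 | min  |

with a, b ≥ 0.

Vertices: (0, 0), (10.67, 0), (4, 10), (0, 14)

Evaluate the objective at each vertex of the feasible region:
  z(0, 0) = 0
  z(10.67, 0) = -181.3
  z(4, 10) = -208  ←
  z(0, 14) = -196
The minimum is at a = 4, b = 10.

(4, 10)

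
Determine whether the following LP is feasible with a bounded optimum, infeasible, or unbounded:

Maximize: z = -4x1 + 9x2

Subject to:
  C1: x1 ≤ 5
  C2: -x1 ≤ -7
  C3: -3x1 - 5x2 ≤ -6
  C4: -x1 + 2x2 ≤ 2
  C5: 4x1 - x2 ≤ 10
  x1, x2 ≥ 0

Infeasible (no feasible solution exists)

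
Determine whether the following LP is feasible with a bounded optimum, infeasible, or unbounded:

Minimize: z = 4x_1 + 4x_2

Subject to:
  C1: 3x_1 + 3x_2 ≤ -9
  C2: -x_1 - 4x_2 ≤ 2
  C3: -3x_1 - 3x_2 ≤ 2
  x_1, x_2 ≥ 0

Infeasible (no feasible solution exists)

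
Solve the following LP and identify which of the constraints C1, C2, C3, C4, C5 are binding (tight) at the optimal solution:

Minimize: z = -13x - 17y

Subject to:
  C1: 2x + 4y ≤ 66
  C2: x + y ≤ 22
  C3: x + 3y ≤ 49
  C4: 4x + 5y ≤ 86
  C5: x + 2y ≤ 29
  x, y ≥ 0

At x = 9, y = 10, compute slack b - a·x for each constraint:
  C1: 66 − 58 = 8  (slack)
  C2: 22 − 19 = 3  (slack)
  C3: 49 − 39 = 10  (slack)
  C4: 86 − 86 = 0  (binding)
  C5: 29 − 29 = 0  (binding)

Optimal: x = 9, y = 10
Binding: C4, C5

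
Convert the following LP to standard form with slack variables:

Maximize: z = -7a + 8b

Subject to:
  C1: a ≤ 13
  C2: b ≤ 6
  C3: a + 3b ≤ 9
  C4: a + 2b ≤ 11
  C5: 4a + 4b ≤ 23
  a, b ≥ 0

max z = -7a + 8b

s.t.
  a + s1 = 13
  b + s2 = 6
  a + 3b + s3 = 9
  a + 2b + s4 = 11
  4a + 4b + s5 = 23
  a, b, s1, s2, s3, s4, s5 ≥ 0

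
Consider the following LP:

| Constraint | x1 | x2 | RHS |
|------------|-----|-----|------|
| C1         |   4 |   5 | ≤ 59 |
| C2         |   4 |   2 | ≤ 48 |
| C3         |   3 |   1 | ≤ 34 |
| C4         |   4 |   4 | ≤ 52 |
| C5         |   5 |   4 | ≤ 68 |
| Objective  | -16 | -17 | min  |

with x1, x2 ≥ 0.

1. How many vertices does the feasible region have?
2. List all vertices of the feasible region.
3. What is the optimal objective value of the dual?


1. 5
2. (0, 0), (11.33, 0), (10.5, 2.5), (6, 7), (0, 11.8)
3. -215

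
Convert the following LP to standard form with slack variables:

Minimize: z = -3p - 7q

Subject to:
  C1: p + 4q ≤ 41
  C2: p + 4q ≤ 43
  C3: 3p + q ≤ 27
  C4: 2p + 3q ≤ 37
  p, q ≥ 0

min z = -3p - 7q

s.t.
  p + 4q + s1 = 41
  p + 4q + s2 = 43
  3p + q + s3 = 27
  2p + 3q + s4 = 37
  p, q, s1, s2, s3, s4 ≥ 0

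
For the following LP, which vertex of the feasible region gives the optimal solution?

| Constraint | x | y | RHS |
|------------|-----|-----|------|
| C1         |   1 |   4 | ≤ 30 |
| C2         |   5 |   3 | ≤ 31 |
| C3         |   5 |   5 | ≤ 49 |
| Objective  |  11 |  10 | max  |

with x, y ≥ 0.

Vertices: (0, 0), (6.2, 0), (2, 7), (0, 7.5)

Evaluate the objective at each vertex of the feasible region:
  z(0, 0) = 0
  z(6.2, 0) = 68.2
  z(2, 7) = 92  ←
  z(0, 7.5) = 75
The maximum is at x = 2, y = 7.

(2, 7)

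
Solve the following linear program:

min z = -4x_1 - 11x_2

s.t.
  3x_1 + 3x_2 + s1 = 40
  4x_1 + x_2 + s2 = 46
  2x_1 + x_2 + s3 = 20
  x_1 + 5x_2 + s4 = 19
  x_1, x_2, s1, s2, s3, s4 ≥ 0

Evaluate the objective at each vertex of the feasible region:
  z(0, 0) = 0
  z(10, 0) = -40
  z(9, 2) = -58  ←
  z(0, 3.8) = -41.8
The minimum is at x_1 = 9, x_2 = 2.

x_1 = 9, x_2 = 2, z = -58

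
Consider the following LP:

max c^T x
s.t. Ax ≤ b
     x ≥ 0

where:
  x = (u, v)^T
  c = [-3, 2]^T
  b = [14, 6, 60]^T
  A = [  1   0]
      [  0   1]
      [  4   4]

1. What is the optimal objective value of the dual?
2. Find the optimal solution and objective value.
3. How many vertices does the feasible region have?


1. 12
2. u = 0, v = 6, z = 12
3. 5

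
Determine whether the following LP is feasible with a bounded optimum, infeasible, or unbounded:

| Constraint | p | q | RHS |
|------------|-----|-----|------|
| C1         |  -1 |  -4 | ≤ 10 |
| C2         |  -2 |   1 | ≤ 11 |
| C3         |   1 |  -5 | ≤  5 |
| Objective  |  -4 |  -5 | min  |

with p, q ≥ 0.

Unbounded (objective can decrease without bound)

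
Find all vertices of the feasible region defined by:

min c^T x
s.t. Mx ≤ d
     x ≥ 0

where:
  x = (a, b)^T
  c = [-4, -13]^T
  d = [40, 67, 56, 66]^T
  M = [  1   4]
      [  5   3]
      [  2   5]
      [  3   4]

(0, 0), (13.4, 0), (8.789, 7.684), (8, 8), (0, 10)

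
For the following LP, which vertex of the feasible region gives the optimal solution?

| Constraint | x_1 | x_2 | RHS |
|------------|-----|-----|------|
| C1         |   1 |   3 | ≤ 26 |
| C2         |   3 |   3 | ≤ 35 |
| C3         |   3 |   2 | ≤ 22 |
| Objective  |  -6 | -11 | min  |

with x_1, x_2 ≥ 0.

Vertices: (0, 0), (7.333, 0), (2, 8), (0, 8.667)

Evaluate the objective at each vertex of the feasible region:
  z(0, 0) = 0
  z(7.333, 0) = -44
  z(2, 8) = -100  ←
  z(0, 8.667) = -95.33
The minimum is at x_1 = 2, x_2 = 8.

(2, 8)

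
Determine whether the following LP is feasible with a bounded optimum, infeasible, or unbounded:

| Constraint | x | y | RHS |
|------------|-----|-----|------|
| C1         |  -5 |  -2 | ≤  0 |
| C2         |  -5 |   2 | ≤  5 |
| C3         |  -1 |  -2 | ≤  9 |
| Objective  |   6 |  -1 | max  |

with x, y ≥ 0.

Unbounded (objective can increase without bound)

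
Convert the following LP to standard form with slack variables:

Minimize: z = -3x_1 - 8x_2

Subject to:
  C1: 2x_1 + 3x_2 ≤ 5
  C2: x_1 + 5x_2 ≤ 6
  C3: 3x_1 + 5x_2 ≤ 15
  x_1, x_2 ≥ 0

min z = -3x_1 - 8x_2

s.t.
  2x_1 + 3x_2 + s1 = 5
  x_1 + 5x_2 + s2 = 6
  3x_1 + 5x_2 + s3 = 15
  x_1, x_2, s1, s2, s3 ≥ 0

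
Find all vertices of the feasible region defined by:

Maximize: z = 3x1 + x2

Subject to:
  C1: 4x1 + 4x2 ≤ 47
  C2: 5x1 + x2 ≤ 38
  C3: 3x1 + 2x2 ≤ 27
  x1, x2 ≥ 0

(0, 0), (7.6, 0), (7, 3), (3.5, 8.25), (0, 11.75)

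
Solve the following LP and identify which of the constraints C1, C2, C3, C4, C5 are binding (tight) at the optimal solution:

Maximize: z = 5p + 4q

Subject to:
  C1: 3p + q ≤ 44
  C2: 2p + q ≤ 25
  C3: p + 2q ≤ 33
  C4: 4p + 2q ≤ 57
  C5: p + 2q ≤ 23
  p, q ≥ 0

At p = 9, q = 7, compute slack b - a·x for each constraint:
  C1: 44 − 34 = 10  (slack)
  C2: 25 − 25 = 0  (binding)
  C3: 33 − 23 = 10  (slack)
  C4: 57 − 50 = 7  (slack)
  C5: 23 − 23 = 0  (binding)

Optimal: p = 9, q = 7
Binding: C2, C5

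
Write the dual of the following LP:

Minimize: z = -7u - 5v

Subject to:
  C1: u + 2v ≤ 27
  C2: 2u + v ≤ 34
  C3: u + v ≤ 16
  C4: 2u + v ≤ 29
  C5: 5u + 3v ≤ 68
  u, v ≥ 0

Primal min cᵀx s.t. Ax ≤ b, x ≥ 0  →  Dual max −bᵀy s.t. Aᵀy ≥ −c, y ≥ 0.

Maximize: z = -27y1 - 34y2 - 16y3 - 29y4 - 68y5

Subject to:
  y1 + 2y2 + y3 + 2y4 + 5y5 ≥ 7
  2y1 + y2 + y3 + y4 + 3y5 ≥ 5
  y1, y2, y3, y4, y5 ≥ 0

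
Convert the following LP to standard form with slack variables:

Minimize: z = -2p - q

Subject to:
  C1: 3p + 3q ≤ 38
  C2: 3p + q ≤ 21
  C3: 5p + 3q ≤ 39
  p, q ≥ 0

min z = -2p - q

s.t.
  3p + 3q + s1 = 38
  3p + q + s2 = 21
  5p + 3q + s3 = 39
  p, q, s1, s2, s3 ≥ 0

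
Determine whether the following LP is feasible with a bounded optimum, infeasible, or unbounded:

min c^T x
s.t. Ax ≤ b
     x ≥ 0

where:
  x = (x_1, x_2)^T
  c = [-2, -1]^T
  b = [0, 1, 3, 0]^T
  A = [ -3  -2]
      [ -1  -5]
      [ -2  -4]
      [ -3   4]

Unbounded (objective can decrease without bound)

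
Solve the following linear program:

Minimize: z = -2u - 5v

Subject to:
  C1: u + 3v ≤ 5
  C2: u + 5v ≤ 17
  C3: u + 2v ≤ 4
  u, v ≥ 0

Evaluate the objective at each vertex of the feasible region:
  z(0, 0) = 0
  z(4, 0) = -8
  z(2, 1) = -9  ←
  z(0, 1.667) = -8.333
The minimum is at u = 2, v = 1.

u = 2, v = 1, z = -9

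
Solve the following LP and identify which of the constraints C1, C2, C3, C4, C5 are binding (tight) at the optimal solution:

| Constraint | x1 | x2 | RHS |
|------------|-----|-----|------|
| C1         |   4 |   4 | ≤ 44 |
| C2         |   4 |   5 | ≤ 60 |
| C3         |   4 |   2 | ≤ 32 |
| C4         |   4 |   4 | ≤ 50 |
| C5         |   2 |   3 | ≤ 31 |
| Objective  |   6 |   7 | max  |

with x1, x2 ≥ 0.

At x1 = 2, x2 = 9, compute slack b - a·x for each constraint:
  C1: 44 − 44 = 0  (binding)
  C2: 60 − 53 = 7  (slack)
  C3: 32 − 26 = 6  (slack)
  C4: 50 − 44 = 6  (slack)
  C5: 31 − 31 = 0  (binding)

Optimal: x1 = 2, x2 = 9
Binding: C1, C5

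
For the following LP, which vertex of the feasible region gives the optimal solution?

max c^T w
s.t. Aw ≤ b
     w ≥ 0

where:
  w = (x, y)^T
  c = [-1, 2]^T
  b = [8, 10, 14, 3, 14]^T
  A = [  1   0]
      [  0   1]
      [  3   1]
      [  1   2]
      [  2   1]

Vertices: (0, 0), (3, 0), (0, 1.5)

Evaluate the objective at each vertex of the feasible region:
  z(0, 0) = 0
  z(3, 0) = -3
  z(0, 1.5) = 3  ←
The maximum is at x = 0, y = 1.5.

(0, 1.5)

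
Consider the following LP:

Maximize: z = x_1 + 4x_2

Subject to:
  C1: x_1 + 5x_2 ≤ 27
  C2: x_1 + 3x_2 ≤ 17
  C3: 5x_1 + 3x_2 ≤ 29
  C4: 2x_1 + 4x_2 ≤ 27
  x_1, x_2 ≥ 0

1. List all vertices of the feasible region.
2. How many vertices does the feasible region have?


1. (0, 0), (5.8, 0), (3, 4.667), (2, 5), (0, 5.4)
2. 5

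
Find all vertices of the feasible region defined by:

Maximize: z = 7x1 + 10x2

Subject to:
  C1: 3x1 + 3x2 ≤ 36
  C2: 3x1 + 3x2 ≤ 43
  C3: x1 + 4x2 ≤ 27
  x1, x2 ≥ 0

(0, 0), (12, 0), (7, 5), (0, 6.75)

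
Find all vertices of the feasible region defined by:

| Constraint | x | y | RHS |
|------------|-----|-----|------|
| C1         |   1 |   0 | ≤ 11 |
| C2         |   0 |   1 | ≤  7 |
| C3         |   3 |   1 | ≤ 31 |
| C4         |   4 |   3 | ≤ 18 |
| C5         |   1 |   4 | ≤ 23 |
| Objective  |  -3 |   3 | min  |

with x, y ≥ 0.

(0, 0), (4.5, 0), (0.2308, 5.692), (0, 5.75)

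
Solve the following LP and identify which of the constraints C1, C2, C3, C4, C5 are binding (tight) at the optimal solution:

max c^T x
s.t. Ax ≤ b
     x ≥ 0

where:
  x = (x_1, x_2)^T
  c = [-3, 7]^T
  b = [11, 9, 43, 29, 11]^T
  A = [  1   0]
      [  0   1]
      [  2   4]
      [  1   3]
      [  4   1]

At x_1 = 0, x_2 = 9, compute slack b - a·x for each constraint:
  C1: 11 − 0 = 11  (slack)
  C2: 9 − 9 = 0  (binding)
  C3: 43 − 36 = 7  (slack)
  C4: 29 − 27 = 2  (slack)
  C5: 11 − 9 = 2  (slack)

Optimal: x_1 = 0, x_2 = 9
Binding: C2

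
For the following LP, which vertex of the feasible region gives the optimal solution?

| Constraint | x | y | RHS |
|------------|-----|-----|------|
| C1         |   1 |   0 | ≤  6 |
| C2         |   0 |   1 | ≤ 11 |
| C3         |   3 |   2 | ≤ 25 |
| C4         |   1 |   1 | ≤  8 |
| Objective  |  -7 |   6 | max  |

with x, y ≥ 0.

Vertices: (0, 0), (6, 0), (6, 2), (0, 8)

Evaluate the objective at each vertex of the feasible region:
  z(0, 0) = 0
  z(6, 0) = -42
  z(6, 2) = -30
  z(0, 8) = 48  ←
The maximum is at x = 0, y = 8.

(0, 8)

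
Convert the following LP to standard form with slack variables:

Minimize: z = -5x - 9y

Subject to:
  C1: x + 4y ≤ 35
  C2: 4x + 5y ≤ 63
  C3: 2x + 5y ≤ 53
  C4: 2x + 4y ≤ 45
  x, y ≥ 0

min z = -5x - 9y

s.t.
  x + 4y + s1 = 35
  4x + 5y + s2 = 63
  2x + 5y + s3 = 53
  2x + 4y + s4 = 45
  x, y, s1, s2, s3, s4 ≥ 0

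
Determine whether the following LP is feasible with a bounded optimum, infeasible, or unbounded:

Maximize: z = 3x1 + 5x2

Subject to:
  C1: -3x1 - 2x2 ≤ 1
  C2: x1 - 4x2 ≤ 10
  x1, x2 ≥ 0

Unbounded (objective can increase without bound)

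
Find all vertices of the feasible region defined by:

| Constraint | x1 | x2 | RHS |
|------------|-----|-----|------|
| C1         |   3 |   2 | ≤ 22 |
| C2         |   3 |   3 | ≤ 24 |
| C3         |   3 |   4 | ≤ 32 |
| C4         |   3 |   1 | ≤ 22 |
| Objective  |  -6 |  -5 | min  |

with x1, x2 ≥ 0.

(0, 0), (7.333, 0), (6, 2), (0, 8)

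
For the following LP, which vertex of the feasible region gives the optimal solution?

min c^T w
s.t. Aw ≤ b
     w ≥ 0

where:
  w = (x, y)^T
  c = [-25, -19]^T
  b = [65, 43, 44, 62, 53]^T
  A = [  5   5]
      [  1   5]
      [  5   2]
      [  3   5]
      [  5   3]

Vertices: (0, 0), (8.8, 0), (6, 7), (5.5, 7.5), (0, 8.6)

Evaluate the objective at each vertex of the feasible region:
  z(0, 0) = 0
  z(8.8, 0) = -220
  z(6, 7) = -283  ←
  z(5.5, 7.5) = -280
  z(0, 8.6) = -163.4
The minimum is at x = 6, y = 7.

(6, 7)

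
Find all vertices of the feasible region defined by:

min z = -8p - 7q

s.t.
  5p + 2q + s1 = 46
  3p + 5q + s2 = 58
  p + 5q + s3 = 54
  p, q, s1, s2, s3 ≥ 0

(0, 0), (9.2, 0), (6, 8), (2, 10.4), (0, 10.8)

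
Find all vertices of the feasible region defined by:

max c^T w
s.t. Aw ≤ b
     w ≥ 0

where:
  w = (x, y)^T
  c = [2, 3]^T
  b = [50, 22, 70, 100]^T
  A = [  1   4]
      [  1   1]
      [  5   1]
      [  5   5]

(0, 0), (14, 0), (12.5, 7.5), (10, 10), (0, 12.5)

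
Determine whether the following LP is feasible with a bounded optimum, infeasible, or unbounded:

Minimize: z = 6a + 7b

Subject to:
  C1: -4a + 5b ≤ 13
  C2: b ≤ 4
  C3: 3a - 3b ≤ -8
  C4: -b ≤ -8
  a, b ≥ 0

Infeasible (no feasible solution exists)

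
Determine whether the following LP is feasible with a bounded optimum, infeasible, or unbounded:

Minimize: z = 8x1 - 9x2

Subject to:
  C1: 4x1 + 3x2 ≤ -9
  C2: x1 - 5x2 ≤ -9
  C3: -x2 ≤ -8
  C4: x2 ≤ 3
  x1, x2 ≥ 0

Infeasible (no feasible solution exists)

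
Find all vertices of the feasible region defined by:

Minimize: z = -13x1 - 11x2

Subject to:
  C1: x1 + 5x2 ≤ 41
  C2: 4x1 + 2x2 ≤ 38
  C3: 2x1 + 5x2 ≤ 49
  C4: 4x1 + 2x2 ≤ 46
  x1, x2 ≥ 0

(0, 0), (9.5, 0), (6, 7), (0, 8.2)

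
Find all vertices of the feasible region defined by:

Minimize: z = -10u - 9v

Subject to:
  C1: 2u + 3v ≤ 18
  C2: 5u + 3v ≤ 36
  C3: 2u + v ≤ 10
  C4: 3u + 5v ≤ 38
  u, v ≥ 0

(0, 0), (5, 0), (3, 4), (0, 6)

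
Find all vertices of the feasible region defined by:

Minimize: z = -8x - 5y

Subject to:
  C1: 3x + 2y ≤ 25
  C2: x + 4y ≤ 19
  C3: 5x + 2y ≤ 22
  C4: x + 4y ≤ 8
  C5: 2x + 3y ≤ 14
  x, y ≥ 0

(0, 0), (4.4, 0), (4, 1), (0, 2)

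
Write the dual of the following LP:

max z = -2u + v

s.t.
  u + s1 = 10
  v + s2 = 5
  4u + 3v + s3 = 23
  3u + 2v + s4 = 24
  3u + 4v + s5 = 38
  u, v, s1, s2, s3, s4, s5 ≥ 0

Primal max cᵀx s.t. Ax ≤ b, x ≥ 0  →  Dual min bᵀy s.t. Aᵀy ≥ c, y ≥ 0.

Minimize: z = 10y1 + 5y2 + 23y3 + 24y4 + 38y5

Subject to:
  y1 + 4y3 + 3y4 + 3y5 ≥ -2
  y2 + 3y3 + 2y4 + 4y5 ≥ 1
  y1, y2, y3, y4, y5 ≥ 0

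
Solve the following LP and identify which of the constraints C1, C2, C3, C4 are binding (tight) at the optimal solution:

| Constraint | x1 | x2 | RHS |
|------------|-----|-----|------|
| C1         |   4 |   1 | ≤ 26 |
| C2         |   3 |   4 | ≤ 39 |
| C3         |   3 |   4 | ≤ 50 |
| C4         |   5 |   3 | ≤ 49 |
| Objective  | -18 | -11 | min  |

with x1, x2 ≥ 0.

At x1 = 5, x2 = 6, compute slack b - a·x for each constraint:
  C1: 26 − 26 = 0  (binding)
  C2: 39 − 39 = 0  (binding)
  C3: 50 − 39 = 11  (slack)
  C4: 49 − 43 = 6  (slack)

Optimal: x1 = 5, x2 = 6
Binding: C1, C2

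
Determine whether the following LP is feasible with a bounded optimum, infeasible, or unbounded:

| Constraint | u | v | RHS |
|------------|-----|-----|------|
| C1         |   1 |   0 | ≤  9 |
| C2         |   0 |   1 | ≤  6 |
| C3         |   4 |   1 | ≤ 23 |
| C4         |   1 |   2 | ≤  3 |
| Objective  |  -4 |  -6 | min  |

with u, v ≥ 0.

Feasible with a bounded optimal solution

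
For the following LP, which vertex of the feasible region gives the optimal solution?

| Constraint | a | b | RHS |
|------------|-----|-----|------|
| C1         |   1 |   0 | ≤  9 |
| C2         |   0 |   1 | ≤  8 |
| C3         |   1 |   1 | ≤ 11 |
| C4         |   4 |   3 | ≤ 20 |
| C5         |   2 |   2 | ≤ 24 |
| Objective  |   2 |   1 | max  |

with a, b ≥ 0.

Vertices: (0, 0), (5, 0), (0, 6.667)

Evaluate the objective at each vertex of the feasible region:
  z(0, 0) = 0
  z(5, 0) = 10  ←
  z(0, 6.667) = 6.667
The maximum is at a = 5, b = 0.

(5, 0)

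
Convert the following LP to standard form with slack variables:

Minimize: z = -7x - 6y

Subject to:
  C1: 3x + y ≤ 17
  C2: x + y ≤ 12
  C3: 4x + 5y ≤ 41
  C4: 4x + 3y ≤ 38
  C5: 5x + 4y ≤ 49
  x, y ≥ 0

min z = -7x - 6y

s.t.
  3x + y + s1 = 17
  x + y + s2 = 12
  4x + 5y + s3 = 41
  4x + 3y + s4 = 38
  5x + 4y + s5 = 49
  x, y, s1, s2, s3, s4, s5 ≥ 0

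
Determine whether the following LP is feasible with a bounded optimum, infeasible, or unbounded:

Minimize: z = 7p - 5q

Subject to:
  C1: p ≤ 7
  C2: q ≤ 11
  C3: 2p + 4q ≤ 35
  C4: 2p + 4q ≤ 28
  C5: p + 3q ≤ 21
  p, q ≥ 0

Feasible with a bounded optimal solution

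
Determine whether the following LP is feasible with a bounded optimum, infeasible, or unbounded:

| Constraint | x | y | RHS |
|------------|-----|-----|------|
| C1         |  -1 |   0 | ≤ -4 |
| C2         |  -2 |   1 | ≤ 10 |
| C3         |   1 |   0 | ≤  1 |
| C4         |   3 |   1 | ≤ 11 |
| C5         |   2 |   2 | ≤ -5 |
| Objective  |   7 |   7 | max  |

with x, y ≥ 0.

Infeasible (no feasible solution exists)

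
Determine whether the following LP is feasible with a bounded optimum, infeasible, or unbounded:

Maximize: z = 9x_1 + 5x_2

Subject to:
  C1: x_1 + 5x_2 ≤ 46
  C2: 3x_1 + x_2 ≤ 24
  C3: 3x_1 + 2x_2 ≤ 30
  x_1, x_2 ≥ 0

Feasible with a bounded optimal solution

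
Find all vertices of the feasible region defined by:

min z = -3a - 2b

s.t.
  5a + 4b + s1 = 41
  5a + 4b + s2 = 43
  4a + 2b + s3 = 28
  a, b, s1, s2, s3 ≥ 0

(0, 0), (7, 0), (5, 4), (0, 10.25)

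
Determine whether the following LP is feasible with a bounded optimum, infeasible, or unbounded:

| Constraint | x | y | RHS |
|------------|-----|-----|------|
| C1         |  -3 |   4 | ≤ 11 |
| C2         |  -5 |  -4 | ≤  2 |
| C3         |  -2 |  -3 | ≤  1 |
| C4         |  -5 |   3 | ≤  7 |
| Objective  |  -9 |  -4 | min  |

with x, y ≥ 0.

Unbounded (objective can decrease without bound)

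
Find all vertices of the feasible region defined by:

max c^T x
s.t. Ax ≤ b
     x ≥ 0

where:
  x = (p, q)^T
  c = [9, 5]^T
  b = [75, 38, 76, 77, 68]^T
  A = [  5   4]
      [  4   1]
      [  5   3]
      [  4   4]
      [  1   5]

(0, 0), (9.5, 0), (7, 10), (4.905, 12.62), (0, 13.6)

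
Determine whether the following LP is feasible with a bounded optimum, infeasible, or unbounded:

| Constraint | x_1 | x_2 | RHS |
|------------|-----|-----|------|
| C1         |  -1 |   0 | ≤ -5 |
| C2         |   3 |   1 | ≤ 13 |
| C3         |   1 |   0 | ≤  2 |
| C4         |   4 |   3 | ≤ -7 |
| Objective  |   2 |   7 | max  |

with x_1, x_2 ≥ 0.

Infeasible (no feasible solution exists)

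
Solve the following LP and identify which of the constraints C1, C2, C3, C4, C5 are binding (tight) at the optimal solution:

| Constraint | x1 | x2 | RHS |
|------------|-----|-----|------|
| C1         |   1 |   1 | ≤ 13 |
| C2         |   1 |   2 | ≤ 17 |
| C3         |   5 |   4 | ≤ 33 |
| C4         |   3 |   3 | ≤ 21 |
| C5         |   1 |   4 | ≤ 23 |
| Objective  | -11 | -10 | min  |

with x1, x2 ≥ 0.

At x1 = 5, x2 = 2, compute slack b - a·x for each constraint:
  C1: 13 − 7 = 6  (slack)
  C2: 17 − 9 = 8  (slack)
  C3: 33 − 33 = 0  (binding)
  C4: 21 − 21 = 0  (binding)
  C5: 23 − 13 = 10  (slack)

Optimal: x1 = 5, x2 = 2
Binding: C3, C4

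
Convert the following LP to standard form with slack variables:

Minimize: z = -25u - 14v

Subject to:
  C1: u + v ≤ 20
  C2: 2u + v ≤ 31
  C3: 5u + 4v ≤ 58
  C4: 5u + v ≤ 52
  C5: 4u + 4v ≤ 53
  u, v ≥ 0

min z = -25u - 14v

s.t.
  u + v + s1 = 20
  2u + v + s2 = 31
  5u + 4v + s3 = 58
  5u + v + s4 = 52
  4u + 4v + s5 = 53
  u, v, s1, s2, s3, s4, s5 ≥ 0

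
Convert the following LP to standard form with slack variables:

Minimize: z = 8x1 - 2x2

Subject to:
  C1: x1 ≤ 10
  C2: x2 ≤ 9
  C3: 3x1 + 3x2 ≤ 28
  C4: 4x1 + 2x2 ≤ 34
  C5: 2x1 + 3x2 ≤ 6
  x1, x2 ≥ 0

min z = 8x1 - 2x2

s.t.
  x1 + s1 = 10
  x2 + s2 = 9
  3x1 + 3x2 + s3 = 28
  4x1 + 2x2 + s4 = 34
  2x1 + 3x2 + s5 = 6
  x1, x2, s1, s2, s3, s4, s5 ≥ 0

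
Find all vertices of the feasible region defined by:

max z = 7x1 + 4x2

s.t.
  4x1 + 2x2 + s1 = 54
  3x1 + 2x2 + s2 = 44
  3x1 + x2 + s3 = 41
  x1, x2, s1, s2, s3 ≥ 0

(0, 0), (13.5, 0), (10, 7), (0, 22)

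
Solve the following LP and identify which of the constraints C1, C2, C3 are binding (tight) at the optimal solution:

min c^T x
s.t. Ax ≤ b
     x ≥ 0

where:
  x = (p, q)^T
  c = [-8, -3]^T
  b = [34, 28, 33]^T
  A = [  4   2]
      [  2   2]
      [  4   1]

At p = 8, q = 1, compute slack b - a·x for each constraint:
  C1: 34 − 34 = 0  (binding)
  C2: 28 − 18 = 10  (slack)
  C3: 33 − 33 = 0  (binding)

Optimal: p = 8, q = 1
Binding: C1, C3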